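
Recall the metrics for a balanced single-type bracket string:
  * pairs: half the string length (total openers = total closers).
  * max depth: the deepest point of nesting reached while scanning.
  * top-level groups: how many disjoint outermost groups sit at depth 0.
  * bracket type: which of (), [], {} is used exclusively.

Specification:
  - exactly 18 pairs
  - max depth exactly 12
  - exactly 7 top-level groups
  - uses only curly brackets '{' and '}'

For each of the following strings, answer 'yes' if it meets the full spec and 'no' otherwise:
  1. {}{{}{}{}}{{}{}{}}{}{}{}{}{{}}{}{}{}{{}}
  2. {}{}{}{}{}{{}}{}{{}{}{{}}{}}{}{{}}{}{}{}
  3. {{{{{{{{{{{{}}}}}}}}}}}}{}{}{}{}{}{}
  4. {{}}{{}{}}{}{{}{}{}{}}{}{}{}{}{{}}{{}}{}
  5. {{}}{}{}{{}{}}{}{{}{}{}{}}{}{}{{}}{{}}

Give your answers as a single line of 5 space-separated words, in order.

String 1 '{}{{}{}{}}{{}{}{}}{}{}{}{}{{}}{}{}{}{{}}': depth seq [1 0 1 2 1 2 1 2 1 0 1 2 1 2 1 2 1 0 1 0 1 0 1 0 1 0 1 2 1 0 1 0 1 0 1 0 1 2 1 0]
  -> pairs=20 depth=2 groups=12 -> no
String 2 '{}{}{}{}{}{{}}{}{{}{}{{}}{}}{}{{}}{}{}{}': depth seq [1 0 1 0 1 0 1 0 1 0 1 2 1 0 1 0 1 2 1 2 1 2 3 2 1 2 1 0 1 0 1 2 1 0 1 0 1 0 1 0]
  -> pairs=20 depth=3 groups=13 -> no
String 3 '{{{{{{{{{{{{}}}}}}}}}}}}{}{}{}{}{}{}': depth seq [1 2 3 4 5 6 7 8 9 10 11 12 11 10 9 8 7 6 5 4 3 2 1 0 1 0 1 0 1 0 1 0 1 0 1 0]
  -> pairs=18 depth=12 groups=7 -> yes
String 4 '{{}}{{}{}}{}{{}{}{}{}}{}{}{}{}{{}}{{}}{}': depth seq [1 2 1 0 1 2 1 2 1 0 1 0 1 2 1 2 1 2 1 2 1 0 1 0 1 0 1 0 1 0 1 2 1 0 1 2 1 0 1 0]
  -> pairs=20 depth=2 groups=11 -> no
String 5 '{{}}{}{}{{}{}}{}{{}{}{}{}}{}{}{{}}{{}}': depth seq [1 2 1 0 1 0 1 0 1 2 1 2 1 0 1 0 1 2 1 2 1 2 1 2 1 0 1 0 1 0 1 2 1 0 1 2 1 0]
  -> pairs=19 depth=2 groups=10 -> no

Answer: no no yes no no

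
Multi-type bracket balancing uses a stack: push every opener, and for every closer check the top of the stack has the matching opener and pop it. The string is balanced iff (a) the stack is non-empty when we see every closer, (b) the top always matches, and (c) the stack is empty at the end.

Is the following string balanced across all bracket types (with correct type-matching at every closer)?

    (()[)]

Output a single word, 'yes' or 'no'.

pos 0: push '('; stack = (
pos 1: push '('; stack = ((
pos 2: ')' matches '('; pop; stack = (
pos 3: push '['; stack = ([
pos 4: saw closer ')' but top of stack is '[' (expected ']') → INVALID
Verdict: type mismatch at position 4: ')' closes '[' → no

Answer: no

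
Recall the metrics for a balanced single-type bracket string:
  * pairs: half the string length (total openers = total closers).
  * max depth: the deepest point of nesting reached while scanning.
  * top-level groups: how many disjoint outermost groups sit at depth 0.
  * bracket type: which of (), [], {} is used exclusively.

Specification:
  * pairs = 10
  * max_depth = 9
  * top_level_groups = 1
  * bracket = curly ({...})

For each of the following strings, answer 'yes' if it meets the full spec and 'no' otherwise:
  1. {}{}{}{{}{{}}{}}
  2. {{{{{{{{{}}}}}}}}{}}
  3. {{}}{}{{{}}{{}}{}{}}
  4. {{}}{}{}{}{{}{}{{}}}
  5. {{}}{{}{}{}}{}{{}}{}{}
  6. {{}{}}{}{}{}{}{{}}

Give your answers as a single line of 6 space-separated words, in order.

String 1 '{}{}{}{{}{{}}{}}': depth seq [1 0 1 0 1 0 1 2 1 2 3 2 1 2 1 0]
  -> pairs=8 depth=3 groups=4 -> no
String 2 '{{{{{{{{{}}}}}}}}{}}': depth seq [1 2 3 4 5 6 7 8 9 8 7 6 5 4 3 2 1 2 1 0]
  -> pairs=10 depth=9 groups=1 -> yes
String 3 '{{}}{}{{{}}{{}}{}{}}': depth seq [1 2 1 0 1 0 1 2 3 2 1 2 3 2 1 2 1 2 1 0]
  -> pairs=10 depth=3 groups=3 -> no
String 4 '{{}}{}{}{}{{}{}{{}}}': depth seq [1 2 1 0 1 0 1 0 1 0 1 2 1 2 1 2 3 2 1 0]
  -> pairs=10 depth=3 groups=5 -> no
String 5 '{{}}{{}{}{}}{}{{}}{}{}': depth seq [1 2 1 0 1 2 1 2 1 2 1 0 1 0 1 2 1 0 1 0 1 0]
  -> pairs=11 depth=2 groups=6 -> no
String 6 '{{}{}}{}{}{}{}{{}}': depth seq [1 2 1 2 1 0 1 0 1 0 1 0 1 0 1 2 1 0]
  -> pairs=9 depth=2 groups=6 -> no

Answer: no yes no no no no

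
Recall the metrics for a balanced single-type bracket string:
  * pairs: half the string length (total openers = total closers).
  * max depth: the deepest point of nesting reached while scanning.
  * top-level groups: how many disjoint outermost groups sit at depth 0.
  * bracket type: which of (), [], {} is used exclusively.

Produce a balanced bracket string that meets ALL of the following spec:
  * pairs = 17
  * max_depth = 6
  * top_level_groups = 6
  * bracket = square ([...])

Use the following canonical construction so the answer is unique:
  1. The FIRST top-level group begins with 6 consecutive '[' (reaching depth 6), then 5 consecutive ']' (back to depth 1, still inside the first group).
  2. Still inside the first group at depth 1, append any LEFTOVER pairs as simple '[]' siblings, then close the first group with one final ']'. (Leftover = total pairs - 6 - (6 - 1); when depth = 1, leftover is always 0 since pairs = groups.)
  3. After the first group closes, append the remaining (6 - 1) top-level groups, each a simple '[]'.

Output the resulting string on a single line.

Spec: pairs=17 depth=6 groups=6
Leftover pairs = 17 - 6 - (6-1) = 6
First group: deep chain of depth 6 + 6 sibling pairs
Remaining 5 groups: simple '[]' each

Answer: [[[[[[]]]]][][][][][][]][][][][][]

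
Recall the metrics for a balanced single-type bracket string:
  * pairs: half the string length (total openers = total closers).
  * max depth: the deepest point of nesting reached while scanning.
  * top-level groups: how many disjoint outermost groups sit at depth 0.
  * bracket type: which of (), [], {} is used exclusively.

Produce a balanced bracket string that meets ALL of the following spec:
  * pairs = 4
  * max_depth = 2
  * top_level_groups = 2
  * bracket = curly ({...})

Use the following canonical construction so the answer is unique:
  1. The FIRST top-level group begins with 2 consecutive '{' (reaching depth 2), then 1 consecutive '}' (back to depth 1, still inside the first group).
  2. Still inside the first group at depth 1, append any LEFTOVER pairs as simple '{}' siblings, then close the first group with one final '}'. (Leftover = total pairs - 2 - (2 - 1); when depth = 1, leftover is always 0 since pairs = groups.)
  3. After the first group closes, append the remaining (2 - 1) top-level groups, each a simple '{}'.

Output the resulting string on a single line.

Spec: pairs=4 depth=2 groups=2
Leftover pairs = 4 - 2 - (2-1) = 1
First group: deep chain of depth 2 + 1 sibling pairs
Remaining 1 groups: simple '{}' each

Answer: {{}{}}{}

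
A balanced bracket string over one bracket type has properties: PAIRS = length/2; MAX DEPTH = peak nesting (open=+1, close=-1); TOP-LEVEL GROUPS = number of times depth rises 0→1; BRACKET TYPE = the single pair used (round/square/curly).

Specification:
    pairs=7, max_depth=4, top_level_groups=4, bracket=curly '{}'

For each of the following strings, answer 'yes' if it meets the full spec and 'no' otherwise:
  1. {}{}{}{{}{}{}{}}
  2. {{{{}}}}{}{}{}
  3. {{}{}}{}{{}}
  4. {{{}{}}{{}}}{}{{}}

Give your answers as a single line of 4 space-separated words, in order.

Answer: no yes no no

Derivation:
String 1 '{}{}{}{{}{}{}{}}': depth seq [1 0 1 0 1 0 1 2 1 2 1 2 1 2 1 0]
  -> pairs=8 depth=2 groups=4 -> no
String 2 '{{{{}}}}{}{}{}': depth seq [1 2 3 4 3 2 1 0 1 0 1 0 1 0]
  -> pairs=7 depth=4 groups=4 -> yes
String 3 '{{}{}}{}{{}}': depth seq [1 2 1 2 1 0 1 0 1 2 1 0]
  -> pairs=6 depth=2 groups=3 -> no
String 4 '{{{}{}}{{}}}{}{{}}': depth seq [1 2 3 2 3 2 1 2 3 2 1 0 1 0 1 2 1 0]
  -> pairs=9 depth=3 groups=3 -> no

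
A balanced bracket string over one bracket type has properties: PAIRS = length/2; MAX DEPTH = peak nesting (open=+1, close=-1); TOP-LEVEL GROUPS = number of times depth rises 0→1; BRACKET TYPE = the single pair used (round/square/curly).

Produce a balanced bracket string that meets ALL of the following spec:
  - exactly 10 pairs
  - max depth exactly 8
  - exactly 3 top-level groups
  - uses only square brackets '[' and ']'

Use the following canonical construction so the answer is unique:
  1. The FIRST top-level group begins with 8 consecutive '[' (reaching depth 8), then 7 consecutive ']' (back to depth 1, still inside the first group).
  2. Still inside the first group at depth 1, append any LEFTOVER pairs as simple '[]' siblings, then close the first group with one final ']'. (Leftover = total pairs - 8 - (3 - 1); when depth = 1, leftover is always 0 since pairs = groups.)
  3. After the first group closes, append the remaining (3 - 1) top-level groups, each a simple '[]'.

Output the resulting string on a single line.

Spec: pairs=10 depth=8 groups=3
Leftover pairs = 10 - 8 - (3-1) = 0
First group: deep chain of depth 8 + 0 sibling pairs
Remaining 2 groups: simple '[]' each

Answer: [[[[[[[[]]]]]]]][][]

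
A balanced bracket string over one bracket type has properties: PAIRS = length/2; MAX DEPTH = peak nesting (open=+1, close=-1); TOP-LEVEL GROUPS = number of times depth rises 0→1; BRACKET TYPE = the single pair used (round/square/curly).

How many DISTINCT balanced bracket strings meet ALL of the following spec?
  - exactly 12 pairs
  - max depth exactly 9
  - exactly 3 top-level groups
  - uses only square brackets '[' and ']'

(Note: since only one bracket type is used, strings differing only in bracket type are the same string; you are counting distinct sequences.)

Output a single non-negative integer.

Answer: 51

Derivation:
Spec: pairs=12 depth=9 groups=3
Count(depth <= 9) = 41987
Count(depth <= 8) = 41936
Count(depth == 9) = 41987 - 41936 = 51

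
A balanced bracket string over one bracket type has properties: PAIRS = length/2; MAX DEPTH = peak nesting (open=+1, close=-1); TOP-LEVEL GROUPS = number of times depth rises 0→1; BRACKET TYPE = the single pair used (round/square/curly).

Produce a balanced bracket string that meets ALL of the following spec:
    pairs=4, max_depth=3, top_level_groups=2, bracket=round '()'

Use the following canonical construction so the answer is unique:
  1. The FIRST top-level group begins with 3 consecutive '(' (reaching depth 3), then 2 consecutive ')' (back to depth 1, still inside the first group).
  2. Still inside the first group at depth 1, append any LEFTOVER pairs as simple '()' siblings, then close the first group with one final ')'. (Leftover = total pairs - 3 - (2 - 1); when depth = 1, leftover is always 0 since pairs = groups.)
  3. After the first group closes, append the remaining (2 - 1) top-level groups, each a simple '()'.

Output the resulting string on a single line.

Answer: ((()))()

Derivation:
Spec: pairs=4 depth=3 groups=2
Leftover pairs = 4 - 3 - (2-1) = 0
First group: deep chain of depth 3 + 0 sibling pairs
Remaining 1 groups: simple '()' each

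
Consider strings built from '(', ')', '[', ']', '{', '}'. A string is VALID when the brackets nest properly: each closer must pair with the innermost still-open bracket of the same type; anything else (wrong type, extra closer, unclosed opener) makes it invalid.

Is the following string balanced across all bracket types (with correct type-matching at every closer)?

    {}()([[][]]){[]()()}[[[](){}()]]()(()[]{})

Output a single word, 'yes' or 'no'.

Answer: yes

Derivation:
pos 0: push '{'; stack = {
pos 1: '}' matches '{'; pop; stack = (empty)
pos 2: push '('; stack = (
pos 3: ')' matches '('; pop; stack = (empty)
pos 4: push '('; stack = (
pos 5: push '['; stack = ([
pos 6: push '['; stack = ([[
pos 7: ']' matches '['; pop; stack = ([
pos 8: push '['; stack = ([[
pos 9: ']' matches '['; pop; stack = ([
pos 10: ']' matches '['; pop; stack = (
pos 11: ')' matches '('; pop; stack = (empty)
pos 12: push '{'; stack = {
pos 13: push '['; stack = {[
pos 14: ']' matches '['; pop; stack = {
pos 15: push '('; stack = {(
pos 16: ')' matches '('; pop; stack = {
pos 17: push '('; stack = {(
pos 18: ')' matches '('; pop; stack = {
pos 19: '}' matches '{'; pop; stack = (empty)
pos 20: push '['; stack = [
pos 21: push '['; stack = [[
pos 22: push '['; stack = [[[
pos 23: ']' matches '['; pop; stack = [[
pos 24: push '('; stack = [[(
pos 25: ')' matches '('; pop; stack = [[
pos 26: push '{'; stack = [[{
pos 27: '}' matches '{'; pop; stack = [[
pos 28: push '('; stack = [[(
pos 29: ')' matches '('; pop; stack = [[
pos 30: ']' matches '['; pop; stack = [
pos 31: ']' matches '['; pop; stack = (empty)
pos 32: push '('; stack = (
pos 33: ')' matches '('; pop; stack = (empty)
pos 34: push '('; stack = (
pos 35: push '('; stack = ((
pos 36: ')' matches '('; pop; stack = (
pos 37: push '['; stack = ([
pos 38: ']' matches '['; pop; stack = (
pos 39: push '{'; stack = ({
pos 40: '}' matches '{'; pop; stack = (
pos 41: ')' matches '('; pop; stack = (empty)
end: stack empty → VALID
Verdict: properly nested → yes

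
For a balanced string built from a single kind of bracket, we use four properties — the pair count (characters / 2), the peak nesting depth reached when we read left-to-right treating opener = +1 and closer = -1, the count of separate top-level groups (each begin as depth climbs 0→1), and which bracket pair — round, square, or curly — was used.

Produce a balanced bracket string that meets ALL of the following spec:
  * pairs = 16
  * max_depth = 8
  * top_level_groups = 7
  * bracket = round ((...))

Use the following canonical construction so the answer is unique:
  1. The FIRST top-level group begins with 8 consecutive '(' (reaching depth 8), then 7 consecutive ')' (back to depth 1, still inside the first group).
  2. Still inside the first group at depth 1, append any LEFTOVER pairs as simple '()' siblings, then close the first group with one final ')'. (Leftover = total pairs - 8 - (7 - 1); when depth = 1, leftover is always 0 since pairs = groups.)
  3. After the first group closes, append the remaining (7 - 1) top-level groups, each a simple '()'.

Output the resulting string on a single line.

Spec: pairs=16 depth=8 groups=7
Leftover pairs = 16 - 8 - (7-1) = 2
First group: deep chain of depth 8 + 2 sibling pairs
Remaining 6 groups: simple '()' each

Answer: (((((((()))))))()())()()()()()()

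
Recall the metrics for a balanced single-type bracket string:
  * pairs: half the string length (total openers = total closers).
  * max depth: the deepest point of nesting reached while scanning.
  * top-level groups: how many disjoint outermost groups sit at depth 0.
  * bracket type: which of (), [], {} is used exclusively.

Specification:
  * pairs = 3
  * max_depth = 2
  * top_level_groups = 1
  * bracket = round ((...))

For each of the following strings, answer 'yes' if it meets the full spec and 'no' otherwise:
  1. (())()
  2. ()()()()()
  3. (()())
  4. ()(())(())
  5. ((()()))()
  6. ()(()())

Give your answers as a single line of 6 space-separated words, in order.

String 1 '(())()': depth seq [1 2 1 0 1 0]
  -> pairs=3 depth=2 groups=2 -> no
String 2 '()()()()()': depth seq [1 0 1 0 1 0 1 0 1 0]
  -> pairs=5 depth=1 groups=5 -> no
String 3 '(()())': depth seq [1 2 1 2 1 0]
  -> pairs=3 depth=2 groups=1 -> yes
String 4 '()(())(())': depth seq [1 0 1 2 1 0 1 2 1 0]
  -> pairs=5 depth=2 groups=3 -> no
String 5 '((()()))()': depth seq [1 2 3 2 3 2 1 0 1 0]
  -> pairs=5 depth=3 groups=2 -> no
String 6 '()(()())': depth seq [1 0 1 2 1 2 1 0]
  -> pairs=4 depth=2 groups=2 -> no

Answer: no no yes no no no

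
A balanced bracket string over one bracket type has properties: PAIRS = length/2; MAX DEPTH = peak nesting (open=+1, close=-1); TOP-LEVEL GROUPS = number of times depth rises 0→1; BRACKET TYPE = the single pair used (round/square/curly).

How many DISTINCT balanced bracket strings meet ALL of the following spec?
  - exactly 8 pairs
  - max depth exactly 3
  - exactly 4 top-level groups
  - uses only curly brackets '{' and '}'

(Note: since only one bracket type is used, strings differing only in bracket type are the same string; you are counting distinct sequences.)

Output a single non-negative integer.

Answer: 94

Derivation:
Spec: pairs=8 depth=3 groups=4
Count(depth <= 3) = 129
Count(depth <= 2) = 35
Count(depth == 3) = 129 - 35 = 94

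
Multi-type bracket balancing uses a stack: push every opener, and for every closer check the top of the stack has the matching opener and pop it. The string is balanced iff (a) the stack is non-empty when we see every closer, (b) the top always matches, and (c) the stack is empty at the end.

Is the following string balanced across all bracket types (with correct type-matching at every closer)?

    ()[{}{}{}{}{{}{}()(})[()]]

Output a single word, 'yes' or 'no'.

pos 0: push '('; stack = (
pos 1: ')' matches '('; pop; stack = (empty)
pos 2: push '['; stack = [
pos 3: push '{'; stack = [{
pos 4: '}' matches '{'; pop; stack = [
pos 5: push '{'; stack = [{
pos 6: '}' matches '{'; pop; stack = [
pos 7: push '{'; stack = [{
pos 8: '}' matches '{'; pop; stack = [
pos 9: push '{'; stack = [{
pos 10: '}' matches '{'; pop; stack = [
pos 11: push '{'; stack = [{
pos 12: push '{'; stack = [{{
pos 13: '}' matches '{'; pop; stack = [{
pos 14: push '{'; stack = [{{
pos 15: '}' matches '{'; pop; stack = [{
pos 16: push '('; stack = [{(
pos 17: ')' matches '('; pop; stack = [{
pos 18: push '('; stack = [{(
pos 19: saw closer '}' but top of stack is '(' (expected ')') → INVALID
Verdict: type mismatch at position 19: '}' closes '(' → no

Answer: no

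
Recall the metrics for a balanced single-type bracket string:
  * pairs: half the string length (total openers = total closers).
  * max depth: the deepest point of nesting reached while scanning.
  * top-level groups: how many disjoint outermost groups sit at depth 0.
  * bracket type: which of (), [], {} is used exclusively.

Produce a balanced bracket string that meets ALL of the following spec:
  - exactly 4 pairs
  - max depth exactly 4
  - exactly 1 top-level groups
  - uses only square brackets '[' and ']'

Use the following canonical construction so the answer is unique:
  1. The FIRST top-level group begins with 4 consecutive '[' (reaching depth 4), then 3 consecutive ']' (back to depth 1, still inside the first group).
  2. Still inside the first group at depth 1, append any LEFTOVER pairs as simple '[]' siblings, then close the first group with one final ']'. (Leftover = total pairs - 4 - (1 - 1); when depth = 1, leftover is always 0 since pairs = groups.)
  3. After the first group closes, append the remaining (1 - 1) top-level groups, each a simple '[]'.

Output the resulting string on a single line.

Spec: pairs=4 depth=4 groups=1
Leftover pairs = 4 - 4 - (1-1) = 0
First group: deep chain of depth 4 + 0 sibling pairs
Remaining 0 groups: simple '[]' each

Answer: [[[[]]]]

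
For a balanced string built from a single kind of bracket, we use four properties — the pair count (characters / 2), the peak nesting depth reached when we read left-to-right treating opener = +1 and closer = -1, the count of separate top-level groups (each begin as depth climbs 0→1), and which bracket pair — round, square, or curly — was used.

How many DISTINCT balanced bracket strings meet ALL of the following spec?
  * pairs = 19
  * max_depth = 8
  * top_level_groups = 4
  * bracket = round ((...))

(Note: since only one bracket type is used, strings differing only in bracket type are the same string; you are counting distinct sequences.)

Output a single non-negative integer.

Answer: 16613344

Derivation:
Spec: pairs=19 depth=8 groups=4
Count(depth <= 8) = 209172128
Count(depth <= 7) = 192558784
Count(depth == 8) = 209172128 - 192558784 = 16613344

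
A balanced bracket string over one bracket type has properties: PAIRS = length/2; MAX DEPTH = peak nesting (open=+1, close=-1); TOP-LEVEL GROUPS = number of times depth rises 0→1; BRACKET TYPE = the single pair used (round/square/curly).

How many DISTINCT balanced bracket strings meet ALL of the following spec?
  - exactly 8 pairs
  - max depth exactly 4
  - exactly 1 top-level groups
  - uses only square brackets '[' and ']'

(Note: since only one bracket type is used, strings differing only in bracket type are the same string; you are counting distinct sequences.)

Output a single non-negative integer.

Spec: pairs=8 depth=4 groups=1
Count(depth <= 4) = 233
Count(depth <= 3) = 64
Count(depth == 4) = 233 - 64 = 169

Answer: 169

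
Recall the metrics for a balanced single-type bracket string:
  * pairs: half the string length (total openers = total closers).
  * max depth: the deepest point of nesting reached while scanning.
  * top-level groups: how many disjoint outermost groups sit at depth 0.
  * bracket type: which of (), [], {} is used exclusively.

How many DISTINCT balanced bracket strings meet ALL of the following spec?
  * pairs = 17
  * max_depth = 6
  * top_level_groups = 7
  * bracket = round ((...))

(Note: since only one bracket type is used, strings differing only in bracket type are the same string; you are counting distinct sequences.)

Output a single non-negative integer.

Spec: pairs=17 depth=6 groups=7
Count(depth <= 6) = 2116660
Count(depth <= 5) = 1917846
Count(depth == 6) = 2116660 - 1917846 = 198814

Answer: 198814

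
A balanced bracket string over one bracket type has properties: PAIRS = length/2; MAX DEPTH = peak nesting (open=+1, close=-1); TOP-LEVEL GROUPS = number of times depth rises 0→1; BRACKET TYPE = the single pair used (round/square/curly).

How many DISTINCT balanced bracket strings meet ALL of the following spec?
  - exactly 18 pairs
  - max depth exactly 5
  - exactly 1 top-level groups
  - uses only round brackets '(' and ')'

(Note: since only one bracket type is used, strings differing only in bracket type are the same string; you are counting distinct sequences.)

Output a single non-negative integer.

Answer: 17998783

Derivation:
Spec: pairs=18 depth=5 groups=1
Count(depth <= 5) = 21523361
Count(depth <= 4) = 3524578
Count(depth == 5) = 21523361 - 3524578 = 17998783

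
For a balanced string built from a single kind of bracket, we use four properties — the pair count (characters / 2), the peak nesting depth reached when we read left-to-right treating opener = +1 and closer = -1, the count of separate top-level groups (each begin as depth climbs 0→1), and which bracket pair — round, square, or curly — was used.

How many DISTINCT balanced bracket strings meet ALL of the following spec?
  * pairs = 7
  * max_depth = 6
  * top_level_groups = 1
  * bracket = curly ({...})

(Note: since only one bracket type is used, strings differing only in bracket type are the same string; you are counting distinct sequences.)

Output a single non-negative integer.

Answer: 9

Derivation:
Spec: pairs=7 depth=6 groups=1
Count(depth <= 6) = 131
Count(depth <= 5) = 122
Count(depth == 6) = 131 - 122 = 9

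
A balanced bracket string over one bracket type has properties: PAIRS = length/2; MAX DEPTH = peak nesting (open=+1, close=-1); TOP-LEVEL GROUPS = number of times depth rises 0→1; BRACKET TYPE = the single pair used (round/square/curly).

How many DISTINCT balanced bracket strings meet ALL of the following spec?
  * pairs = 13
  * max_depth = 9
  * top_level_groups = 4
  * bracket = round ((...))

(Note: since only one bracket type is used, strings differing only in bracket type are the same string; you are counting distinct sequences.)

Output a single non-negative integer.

Spec: pairs=13 depth=9 groups=4
Count(depth <= 9) = 90436
Count(depth <= 8) = 90364
Count(depth == 9) = 90436 - 90364 = 72

Answer: 72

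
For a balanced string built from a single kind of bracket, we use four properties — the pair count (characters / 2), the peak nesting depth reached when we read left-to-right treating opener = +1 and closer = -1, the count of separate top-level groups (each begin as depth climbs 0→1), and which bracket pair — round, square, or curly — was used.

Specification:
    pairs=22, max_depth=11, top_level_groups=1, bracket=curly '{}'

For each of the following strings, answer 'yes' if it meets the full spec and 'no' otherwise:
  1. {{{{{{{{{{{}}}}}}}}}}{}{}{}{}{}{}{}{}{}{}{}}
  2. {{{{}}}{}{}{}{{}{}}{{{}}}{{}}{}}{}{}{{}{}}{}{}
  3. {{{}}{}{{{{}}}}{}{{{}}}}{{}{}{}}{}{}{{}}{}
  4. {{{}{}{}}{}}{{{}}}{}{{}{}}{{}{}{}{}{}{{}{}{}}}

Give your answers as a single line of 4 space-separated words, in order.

Answer: yes no no no

Derivation:
String 1 '{{{{{{{{{{{}}}}}}}}}}{}{}{}{}{}{}{}{}{}{}{}}': depth seq [1 2 3 4 5 6 7 8 9 10 11 10 9 8 7 6 5 4 3 2 1 2 1 2 1 2 1 2 1 2 1 2 1 2 1 2 1 2 1 2 1 2 1 0]
  -> pairs=22 depth=11 groups=1 -> yes
String 2 '{{{{}}}{}{}{}{{}{}}{{{}}}{{}}{}}{}{}{{}{}}{}{}': depth seq [1 2 3 4 3 2 1 2 1 2 1 2 1 2 3 2 3 2 1 2 3 4 3 2 1 2 3 2 1 2 1 0 1 0 1 0 1 2 1 2 1 0 1 0 1 0]
  -> pairs=23 depth=4 groups=6 -> no
String 3 '{{{}}{}{{{{}}}}{}{{{}}}}{{}{}{}}{}{}{{}}{}': depth seq [1 2 3 2 1 2 1 2 3 4 5 4 3 2 1 2 1 2 3 4 3 2 1 0 1 2 1 2 1 2 1 0 1 0 1 0 1 2 1 0 1 0]
  -> pairs=21 depth=5 groups=6 -> no
String 4 '{{{}{}{}}{}}{{{}}}{}{{}{}}{{}{}{}{}{}{{}{}{}}}': depth seq [1 2 3 2 3 2 3 2 1 2 1 0 1 2 3 2 1 0 1 0 1 2 1 2 1 0 1 2 1 2 1 2 1 2 1 2 1 2 3 2 3 2 3 2 1 0]
  -> pairs=23 depth=3 groups=5 -> no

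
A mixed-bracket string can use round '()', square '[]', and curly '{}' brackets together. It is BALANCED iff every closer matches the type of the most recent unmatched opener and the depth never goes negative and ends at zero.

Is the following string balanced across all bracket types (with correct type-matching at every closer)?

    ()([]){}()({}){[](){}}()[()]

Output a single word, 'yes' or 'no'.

pos 0: push '('; stack = (
pos 1: ')' matches '('; pop; stack = (empty)
pos 2: push '('; stack = (
pos 3: push '['; stack = ([
pos 4: ']' matches '['; pop; stack = (
pos 5: ')' matches '('; pop; stack = (empty)
pos 6: push '{'; stack = {
pos 7: '}' matches '{'; pop; stack = (empty)
pos 8: push '('; stack = (
pos 9: ')' matches '('; pop; stack = (empty)
pos 10: push '('; stack = (
pos 11: push '{'; stack = ({
pos 12: '}' matches '{'; pop; stack = (
pos 13: ')' matches '('; pop; stack = (empty)
pos 14: push '{'; stack = {
pos 15: push '['; stack = {[
pos 16: ']' matches '['; pop; stack = {
pos 17: push '('; stack = {(
pos 18: ')' matches '('; pop; stack = {
pos 19: push '{'; stack = {{
pos 20: '}' matches '{'; pop; stack = {
pos 21: '}' matches '{'; pop; stack = (empty)
pos 22: push '('; stack = (
pos 23: ')' matches '('; pop; stack = (empty)
pos 24: push '['; stack = [
pos 25: push '('; stack = [(
pos 26: ')' matches '('; pop; stack = [
pos 27: ']' matches '['; pop; stack = (empty)
end: stack empty → VALID
Verdict: properly nested → yes

Answer: yes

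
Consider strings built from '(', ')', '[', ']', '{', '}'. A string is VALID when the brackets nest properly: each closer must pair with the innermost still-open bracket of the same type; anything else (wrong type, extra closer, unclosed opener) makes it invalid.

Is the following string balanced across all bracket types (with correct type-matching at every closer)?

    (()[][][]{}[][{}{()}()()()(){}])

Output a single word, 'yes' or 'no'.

Answer: yes

Derivation:
pos 0: push '('; stack = (
pos 1: push '('; stack = ((
pos 2: ')' matches '('; pop; stack = (
pos 3: push '['; stack = ([
pos 4: ']' matches '['; pop; stack = (
pos 5: push '['; stack = ([
pos 6: ']' matches '['; pop; stack = (
pos 7: push '['; stack = ([
pos 8: ']' matches '['; pop; stack = (
pos 9: push '{'; stack = ({
pos 10: '}' matches '{'; pop; stack = (
pos 11: push '['; stack = ([
pos 12: ']' matches '['; pop; stack = (
pos 13: push '['; stack = ([
pos 14: push '{'; stack = ([{
pos 15: '}' matches '{'; pop; stack = ([
pos 16: push '{'; stack = ([{
pos 17: push '('; stack = ([{(
pos 18: ')' matches '('; pop; stack = ([{
pos 19: '}' matches '{'; pop; stack = ([
pos 20: push '('; stack = ([(
pos 21: ')' matches '('; pop; stack = ([
pos 22: push '('; stack = ([(
pos 23: ')' matches '('; pop; stack = ([
pos 24: push '('; stack = ([(
pos 25: ')' matches '('; pop; stack = ([
pos 26: push '('; stack = ([(
pos 27: ')' matches '('; pop; stack = ([
pos 28: push '{'; stack = ([{
pos 29: '}' matches '{'; pop; stack = ([
pos 30: ']' matches '['; pop; stack = (
pos 31: ')' matches '('; pop; stack = (empty)
end: stack empty → VALID
Verdict: properly nested → yes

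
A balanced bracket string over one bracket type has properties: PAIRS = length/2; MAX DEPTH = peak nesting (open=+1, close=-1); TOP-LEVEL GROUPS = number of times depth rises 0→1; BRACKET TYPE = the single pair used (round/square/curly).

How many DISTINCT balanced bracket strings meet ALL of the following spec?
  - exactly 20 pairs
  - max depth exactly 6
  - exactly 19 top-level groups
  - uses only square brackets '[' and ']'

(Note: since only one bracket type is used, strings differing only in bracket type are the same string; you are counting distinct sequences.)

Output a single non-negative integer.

Spec: pairs=20 depth=6 groups=19
Count(depth <= 6) = 19
Count(depth <= 5) = 19
Count(depth == 6) = 19 - 19 = 0

Answer: 0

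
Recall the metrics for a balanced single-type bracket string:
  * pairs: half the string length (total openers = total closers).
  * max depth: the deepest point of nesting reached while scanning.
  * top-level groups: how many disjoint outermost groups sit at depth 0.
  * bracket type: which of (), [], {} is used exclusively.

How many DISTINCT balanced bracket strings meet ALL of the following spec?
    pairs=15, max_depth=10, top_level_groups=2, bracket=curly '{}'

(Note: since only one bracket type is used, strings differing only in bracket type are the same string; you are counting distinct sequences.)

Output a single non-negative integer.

Answer: 19602

Derivation:
Spec: pairs=15 depth=10 groups=2
Count(depth <= 10) = 2669940
Count(depth <= 9) = 2650338
Count(depth == 10) = 2669940 - 2650338 = 19602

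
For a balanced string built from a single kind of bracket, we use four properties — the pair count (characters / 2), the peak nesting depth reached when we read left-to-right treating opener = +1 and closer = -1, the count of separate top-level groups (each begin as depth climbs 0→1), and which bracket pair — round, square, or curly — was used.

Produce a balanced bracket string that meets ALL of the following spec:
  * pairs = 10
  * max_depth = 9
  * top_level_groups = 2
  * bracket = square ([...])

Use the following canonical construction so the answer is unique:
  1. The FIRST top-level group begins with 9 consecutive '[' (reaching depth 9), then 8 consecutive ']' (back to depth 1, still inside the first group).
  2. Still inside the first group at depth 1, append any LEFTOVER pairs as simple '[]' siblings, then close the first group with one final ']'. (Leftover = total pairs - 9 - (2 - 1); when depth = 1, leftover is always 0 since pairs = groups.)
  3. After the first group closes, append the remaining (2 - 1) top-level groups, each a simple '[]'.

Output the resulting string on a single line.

Answer: [[[[[[[[[]]]]]]]]][]

Derivation:
Spec: pairs=10 depth=9 groups=2
Leftover pairs = 10 - 9 - (2-1) = 0
First group: deep chain of depth 9 + 0 sibling pairs
Remaining 1 groups: simple '[]' each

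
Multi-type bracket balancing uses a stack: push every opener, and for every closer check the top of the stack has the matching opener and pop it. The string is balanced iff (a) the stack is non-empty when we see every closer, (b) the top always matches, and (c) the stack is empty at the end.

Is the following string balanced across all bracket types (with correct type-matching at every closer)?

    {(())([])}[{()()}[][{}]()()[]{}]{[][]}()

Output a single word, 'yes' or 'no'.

pos 0: push '{'; stack = {
pos 1: push '('; stack = {(
pos 2: push '('; stack = {((
pos 3: ')' matches '('; pop; stack = {(
pos 4: ')' matches '('; pop; stack = {
pos 5: push '('; stack = {(
pos 6: push '['; stack = {([
pos 7: ']' matches '['; pop; stack = {(
pos 8: ')' matches '('; pop; stack = {
pos 9: '}' matches '{'; pop; stack = (empty)
pos 10: push '['; stack = [
pos 11: push '{'; stack = [{
pos 12: push '('; stack = [{(
pos 13: ')' matches '('; pop; stack = [{
pos 14: push '('; stack = [{(
pos 15: ')' matches '('; pop; stack = [{
pos 16: '}' matches '{'; pop; stack = [
pos 17: push '['; stack = [[
pos 18: ']' matches '['; pop; stack = [
pos 19: push '['; stack = [[
pos 20: push '{'; stack = [[{
pos 21: '}' matches '{'; pop; stack = [[
pos 22: ']' matches '['; pop; stack = [
pos 23: push '('; stack = [(
pos 24: ')' matches '('; pop; stack = [
pos 25: push '('; stack = [(
pos 26: ')' matches '('; pop; stack = [
pos 27: push '['; stack = [[
pos 28: ']' matches '['; pop; stack = [
pos 29: push '{'; stack = [{
pos 30: '}' matches '{'; pop; stack = [
pos 31: ']' matches '['; pop; stack = (empty)
pos 32: push '{'; stack = {
pos 33: push '['; stack = {[
pos 34: ']' matches '['; pop; stack = {
pos 35: push '['; stack = {[
pos 36: ']' matches '['; pop; stack = {
pos 37: '}' matches '{'; pop; stack = (empty)
pos 38: push '('; stack = (
pos 39: ')' matches '('; pop; stack = (empty)
end: stack empty → VALID
Verdict: properly nested → yes

Answer: yes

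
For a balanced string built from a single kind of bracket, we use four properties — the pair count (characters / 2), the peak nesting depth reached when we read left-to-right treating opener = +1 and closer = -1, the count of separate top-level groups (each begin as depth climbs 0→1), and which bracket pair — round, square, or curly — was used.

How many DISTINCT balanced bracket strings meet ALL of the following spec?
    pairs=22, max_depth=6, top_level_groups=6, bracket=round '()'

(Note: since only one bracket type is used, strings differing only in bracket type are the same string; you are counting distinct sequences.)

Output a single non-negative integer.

Answer: 852017316

Derivation:
Spec: pairs=22 depth=6 groups=6
Count(depth <= 6) = 2683421004
Count(depth <= 5) = 1831403688
Count(depth == 6) = 2683421004 - 1831403688 = 852017316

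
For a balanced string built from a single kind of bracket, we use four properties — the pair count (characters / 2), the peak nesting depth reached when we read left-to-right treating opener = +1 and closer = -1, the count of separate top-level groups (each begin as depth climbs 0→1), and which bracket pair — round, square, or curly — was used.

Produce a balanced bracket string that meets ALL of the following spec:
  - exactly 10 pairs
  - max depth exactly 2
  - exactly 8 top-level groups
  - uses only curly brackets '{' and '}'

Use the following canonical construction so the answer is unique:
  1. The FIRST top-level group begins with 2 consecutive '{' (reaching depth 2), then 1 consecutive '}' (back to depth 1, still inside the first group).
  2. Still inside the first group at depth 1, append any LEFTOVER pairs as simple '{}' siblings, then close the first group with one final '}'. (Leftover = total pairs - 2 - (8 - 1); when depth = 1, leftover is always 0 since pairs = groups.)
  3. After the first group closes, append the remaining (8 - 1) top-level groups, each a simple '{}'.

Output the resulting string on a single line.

Answer: {{}{}}{}{}{}{}{}{}{}

Derivation:
Spec: pairs=10 depth=2 groups=8
Leftover pairs = 10 - 2 - (8-1) = 1
First group: deep chain of depth 2 + 1 sibling pairs
Remaining 7 groups: simple '{}' each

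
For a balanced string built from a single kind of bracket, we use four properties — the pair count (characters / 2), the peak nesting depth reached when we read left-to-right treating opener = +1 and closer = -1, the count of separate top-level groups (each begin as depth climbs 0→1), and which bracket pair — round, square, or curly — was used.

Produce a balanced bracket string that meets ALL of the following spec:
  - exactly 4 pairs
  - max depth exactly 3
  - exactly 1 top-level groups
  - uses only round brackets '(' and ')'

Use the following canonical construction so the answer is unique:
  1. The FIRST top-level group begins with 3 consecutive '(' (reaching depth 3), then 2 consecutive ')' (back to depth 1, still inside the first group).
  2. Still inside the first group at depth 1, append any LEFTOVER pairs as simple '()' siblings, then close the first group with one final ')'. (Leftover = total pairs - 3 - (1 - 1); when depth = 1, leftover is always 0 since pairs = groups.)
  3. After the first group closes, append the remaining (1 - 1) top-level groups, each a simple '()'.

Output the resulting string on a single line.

Answer: ((())())

Derivation:
Spec: pairs=4 depth=3 groups=1
Leftover pairs = 4 - 3 - (1-1) = 1
First group: deep chain of depth 3 + 1 sibling pairs
Remaining 0 groups: simple '()' each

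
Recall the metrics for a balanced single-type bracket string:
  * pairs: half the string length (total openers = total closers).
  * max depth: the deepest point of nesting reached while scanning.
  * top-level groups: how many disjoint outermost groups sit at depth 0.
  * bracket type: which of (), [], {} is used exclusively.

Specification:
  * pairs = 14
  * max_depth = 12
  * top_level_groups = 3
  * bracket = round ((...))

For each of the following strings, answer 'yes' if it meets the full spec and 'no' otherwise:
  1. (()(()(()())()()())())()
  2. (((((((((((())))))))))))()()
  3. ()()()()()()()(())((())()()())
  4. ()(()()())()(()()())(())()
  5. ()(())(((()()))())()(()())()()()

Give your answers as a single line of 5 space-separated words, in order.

Answer: no yes no no no

Derivation:
String 1 '(()(()(()())()()())())()': depth seq [1 2 1 2 3 2 3 4 3 4 3 2 3 2 3 2 3 2 1 2 1 0 1 0]
  -> pairs=12 depth=4 groups=2 -> no
String 2 '(((((((((((())))))))))))()()': depth seq [1 2 3 4 5 6 7 8 9 10 11 12 11 10 9 8 7 6 5 4 3 2 1 0 1 0 1 0]
  -> pairs=14 depth=12 groups=3 -> yes
String 3 '()()()()()()()(())((())()()())': depth seq [1 0 1 0 1 0 1 0 1 0 1 0 1 0 1 2 1 0 1 2 3 2 1 2 1 2 1 2 1 0]
  -> pairs=15 depth=3 groups=9 -> no
String 4 '()(()()())()(()()())(())()': depth seq [1 0 1 2 1 2 1 2 1 0 1 0 1 2 1 2 1 2 1 0 1 2 1 0 1 0]
  -> pairs=13 depth=2 groups=6 -> no
String 5 '()(())(((()()))())()(()())()()()': depth seq [1 0 1 2 1 0 1 2 3 4 3 4 3 2 1 2 1 0 1 0 1 2 1 2 1 0 1 0 1 0 1 0]
  -> pairs=16 depth=4 groups=8 -> no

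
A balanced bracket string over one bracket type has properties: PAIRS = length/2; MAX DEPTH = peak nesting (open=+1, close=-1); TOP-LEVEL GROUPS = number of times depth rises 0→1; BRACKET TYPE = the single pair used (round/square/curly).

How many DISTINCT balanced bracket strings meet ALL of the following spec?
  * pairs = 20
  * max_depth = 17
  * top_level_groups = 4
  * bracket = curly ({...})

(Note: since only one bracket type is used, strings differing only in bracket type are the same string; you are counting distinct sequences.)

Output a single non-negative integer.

Spec: pairs=20 depth=17 groups=4
Count(depth <= 17) = 811985790
Count(depth <= 16) = 811985786
Count(depth == 17) = 811985790 - 811985786 = 4

Answer: 4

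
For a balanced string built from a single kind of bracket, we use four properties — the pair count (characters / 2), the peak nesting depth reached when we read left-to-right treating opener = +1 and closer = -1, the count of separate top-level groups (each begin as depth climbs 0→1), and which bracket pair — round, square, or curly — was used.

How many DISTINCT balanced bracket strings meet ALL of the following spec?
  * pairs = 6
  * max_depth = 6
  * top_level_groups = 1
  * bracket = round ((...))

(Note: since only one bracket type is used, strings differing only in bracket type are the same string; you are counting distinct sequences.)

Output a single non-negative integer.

Answer: 1

Derivation:
Spec: pairs=6 depth=6 groups=1
Count(depth <= 6) = 42
Count(depth <= 5) = 41
Count(depth == 6) = 42 - 41 = 1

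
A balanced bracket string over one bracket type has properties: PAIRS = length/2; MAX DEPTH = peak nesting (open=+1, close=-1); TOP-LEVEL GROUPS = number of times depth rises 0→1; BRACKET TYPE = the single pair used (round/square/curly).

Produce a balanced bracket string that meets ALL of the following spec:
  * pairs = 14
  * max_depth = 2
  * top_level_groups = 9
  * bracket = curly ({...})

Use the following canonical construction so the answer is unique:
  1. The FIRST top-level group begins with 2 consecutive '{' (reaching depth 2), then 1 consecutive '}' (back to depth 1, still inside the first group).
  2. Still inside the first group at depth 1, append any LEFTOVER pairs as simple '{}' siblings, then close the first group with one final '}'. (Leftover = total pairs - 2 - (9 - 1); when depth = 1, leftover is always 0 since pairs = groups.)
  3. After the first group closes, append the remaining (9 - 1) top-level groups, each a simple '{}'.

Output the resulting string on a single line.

Answer: {{}{}{}{}{}}{}{}{}{}{}{}{}{}

Derivation:
Spec: pairs=14 depth=2 groups=9
Leftover pairs = 14 - 2 - (9-1) = 4
First group: deep chain of depth 2 + 4 sibling pairs
Remaining 8 groups: simple '{}' each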